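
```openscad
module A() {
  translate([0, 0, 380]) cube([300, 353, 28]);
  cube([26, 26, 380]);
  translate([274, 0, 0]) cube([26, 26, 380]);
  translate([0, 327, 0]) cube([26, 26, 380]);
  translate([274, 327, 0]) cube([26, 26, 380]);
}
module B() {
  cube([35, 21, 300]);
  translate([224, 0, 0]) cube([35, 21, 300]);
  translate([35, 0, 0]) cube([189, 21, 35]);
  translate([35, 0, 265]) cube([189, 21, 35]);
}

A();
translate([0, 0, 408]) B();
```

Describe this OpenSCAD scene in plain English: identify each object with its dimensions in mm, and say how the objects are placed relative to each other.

A is a four-legged stool. The seat is 300×353 mm, 28 mm thick, top at z = 408 mm. It stands on four square legs, each 26×26 mm in cross-section, from z = 0 to the seat underside, each flush with a corner of the seat.

B is a picture frame with a 189×230 mm rectangular opening (x by z) and a uniform 35 mm border on every side. Frame depth is 21 mm along y. It is built from two vertical stiles running the full outside height and two horizontal rails spanning the gap between the stiles.

The picture frame is on top of the stool.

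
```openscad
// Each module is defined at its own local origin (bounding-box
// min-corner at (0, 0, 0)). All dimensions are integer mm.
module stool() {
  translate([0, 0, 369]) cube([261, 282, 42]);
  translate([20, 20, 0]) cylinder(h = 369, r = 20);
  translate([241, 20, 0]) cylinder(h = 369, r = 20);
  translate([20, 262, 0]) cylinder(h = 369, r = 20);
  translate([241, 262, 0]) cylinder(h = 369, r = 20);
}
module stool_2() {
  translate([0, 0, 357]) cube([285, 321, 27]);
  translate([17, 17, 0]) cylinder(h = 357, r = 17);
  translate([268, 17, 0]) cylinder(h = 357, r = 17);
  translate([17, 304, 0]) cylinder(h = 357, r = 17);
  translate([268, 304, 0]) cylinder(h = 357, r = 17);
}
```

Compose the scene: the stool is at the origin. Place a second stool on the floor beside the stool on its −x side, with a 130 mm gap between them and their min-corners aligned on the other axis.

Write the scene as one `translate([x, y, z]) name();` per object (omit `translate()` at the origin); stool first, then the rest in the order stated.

stool();
translate([-415, 0, 0]) stool_2();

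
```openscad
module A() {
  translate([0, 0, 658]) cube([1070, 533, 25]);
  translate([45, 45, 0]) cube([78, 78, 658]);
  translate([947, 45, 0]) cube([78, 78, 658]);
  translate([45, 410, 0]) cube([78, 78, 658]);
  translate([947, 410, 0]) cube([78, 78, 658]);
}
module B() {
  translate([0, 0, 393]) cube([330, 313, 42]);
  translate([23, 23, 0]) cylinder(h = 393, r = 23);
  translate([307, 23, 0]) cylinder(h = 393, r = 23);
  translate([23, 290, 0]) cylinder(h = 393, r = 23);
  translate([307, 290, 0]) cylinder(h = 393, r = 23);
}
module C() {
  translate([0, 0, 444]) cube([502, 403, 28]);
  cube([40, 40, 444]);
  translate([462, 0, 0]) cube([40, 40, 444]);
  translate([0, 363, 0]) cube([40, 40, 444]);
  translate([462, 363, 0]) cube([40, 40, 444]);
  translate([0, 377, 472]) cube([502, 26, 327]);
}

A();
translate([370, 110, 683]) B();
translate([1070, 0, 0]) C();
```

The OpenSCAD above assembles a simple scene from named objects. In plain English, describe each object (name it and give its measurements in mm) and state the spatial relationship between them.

A is a rectangular dining table. The top is 1070×533×25 mm with its upper surface at z = 683 mm. It stands on four 78×78 mm square legs, each inset 45 mm from the nearest pair of top edges, running from the floor to the underside of the top.

B is a four-legged stool. The seat is 330×313 mm, 42 mm thick, top at z = 435 mm. It stands on four round legs, each 46 mm in diameter, from z = 0 to the seat underside, each leg's axis is inset half a diameter from the nearest pair of seat edges (so the leg's bounding box is flush with the corner).

C is a chair. The seat is a 502×403×28 mm slab with its top at z = 472 mm, on four 40×40 mm corner legs (flush with the seat edges, standing on z = 0). A flat backrest 26 mm thick, 327 mm tall, spans the full seat width and rises from the seat top along its +y edge, rear face flush with the rear of the seat.

The stool is on top of the table, centred. The chair is against the table's +x side, with their −y faces flush.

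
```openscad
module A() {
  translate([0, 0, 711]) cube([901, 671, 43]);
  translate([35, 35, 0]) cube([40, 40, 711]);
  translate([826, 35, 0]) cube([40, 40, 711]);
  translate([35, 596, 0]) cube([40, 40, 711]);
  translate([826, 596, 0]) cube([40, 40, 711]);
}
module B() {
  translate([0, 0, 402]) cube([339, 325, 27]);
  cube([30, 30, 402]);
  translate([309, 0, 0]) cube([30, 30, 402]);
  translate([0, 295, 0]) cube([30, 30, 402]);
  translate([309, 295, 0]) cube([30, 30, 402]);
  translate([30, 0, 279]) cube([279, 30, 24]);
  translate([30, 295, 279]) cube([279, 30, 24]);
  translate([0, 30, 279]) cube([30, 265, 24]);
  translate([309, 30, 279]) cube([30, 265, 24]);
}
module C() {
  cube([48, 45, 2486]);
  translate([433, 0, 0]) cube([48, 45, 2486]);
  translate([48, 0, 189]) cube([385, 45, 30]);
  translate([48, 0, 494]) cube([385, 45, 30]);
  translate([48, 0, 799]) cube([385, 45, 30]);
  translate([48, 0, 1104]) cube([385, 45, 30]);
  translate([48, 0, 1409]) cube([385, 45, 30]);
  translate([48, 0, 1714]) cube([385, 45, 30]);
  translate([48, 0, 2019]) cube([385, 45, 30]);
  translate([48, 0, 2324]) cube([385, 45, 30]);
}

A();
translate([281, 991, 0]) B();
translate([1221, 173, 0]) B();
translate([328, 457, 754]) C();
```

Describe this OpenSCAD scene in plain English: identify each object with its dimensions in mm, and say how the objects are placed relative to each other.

A is a table: top 901 mm (x) × 671 mm (y), 43 mm thick, upper face at z = 754 mm, on four 40×40 mm square legs, each inset 35 mm from the nearest pair of top edges, running from z = 0 to the bottom of the top.

B is a four-legged stool. The seat is a 339×325×27 mm slab whose top surface is at z = 429 mm; four square legs, each 30×30 mm in cross-section, run from the floor (z = 0) to the underside of the seat, each flush with a corner of the seat. Four stretchers, 30 mm wide and 24 mm tall, connect adjacent legs with their undersides at z = 279 mm, each running between the inner faces of the legs it joins and aligned with the legs' outer faces on the other axis.

C is a straight ladder. Two 48×45 mm vertical rails, 2486 mm tall, stand 481 mm apart (outside-to-outside) with their front faces coplanar on the −y side. 8 rungs, each 45 mm deep and 30 mm tall, span between the inner faces of the rails, front faces flush with the rails. The lowest rung's underside is at z = 189 mm and rungs are spaced 305 mm apart (underside to underside).

Two stools sit around the table at the +y, +x sides. The ladder is on top of the table.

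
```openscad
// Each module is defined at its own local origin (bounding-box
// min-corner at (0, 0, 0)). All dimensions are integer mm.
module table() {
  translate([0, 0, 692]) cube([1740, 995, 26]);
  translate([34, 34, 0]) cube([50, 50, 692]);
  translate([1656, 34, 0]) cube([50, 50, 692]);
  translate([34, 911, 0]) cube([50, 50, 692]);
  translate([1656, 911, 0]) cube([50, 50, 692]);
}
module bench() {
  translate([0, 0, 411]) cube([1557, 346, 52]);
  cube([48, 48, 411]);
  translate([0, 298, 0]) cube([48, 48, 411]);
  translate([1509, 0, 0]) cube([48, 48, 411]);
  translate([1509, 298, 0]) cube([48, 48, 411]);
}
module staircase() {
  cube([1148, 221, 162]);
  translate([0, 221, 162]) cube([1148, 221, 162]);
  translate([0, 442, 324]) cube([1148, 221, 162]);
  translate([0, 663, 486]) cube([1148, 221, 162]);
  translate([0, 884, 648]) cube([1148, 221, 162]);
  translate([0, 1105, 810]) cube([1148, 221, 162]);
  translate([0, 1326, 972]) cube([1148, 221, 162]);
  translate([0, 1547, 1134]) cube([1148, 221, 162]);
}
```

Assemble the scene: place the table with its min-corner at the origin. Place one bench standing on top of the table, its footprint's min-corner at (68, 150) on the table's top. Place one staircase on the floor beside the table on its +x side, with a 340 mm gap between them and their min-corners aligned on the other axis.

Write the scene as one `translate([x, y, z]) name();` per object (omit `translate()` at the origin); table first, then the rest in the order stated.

table();
translate([68, 150, 718]) bench();
translate([2080, 0, 0]) staircase();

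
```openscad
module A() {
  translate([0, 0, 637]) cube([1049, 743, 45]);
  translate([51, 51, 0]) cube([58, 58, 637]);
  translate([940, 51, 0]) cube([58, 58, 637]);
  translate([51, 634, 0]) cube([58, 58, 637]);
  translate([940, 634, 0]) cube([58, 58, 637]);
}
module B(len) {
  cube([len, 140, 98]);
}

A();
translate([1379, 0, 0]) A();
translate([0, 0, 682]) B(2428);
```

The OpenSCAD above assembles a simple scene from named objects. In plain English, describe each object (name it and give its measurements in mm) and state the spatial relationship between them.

A is a table with a 1049×743 mm rectangular top, 45 mm thick, top surface at z = 682 mm, supported by four 58×58 mm square legs, each inset 51 mm from the nearest pair of top edges, running from the floor.

B is a rectangular beam 2428 mm long (x), 140 mm deep (y), 98 mm thick (z).

The beam spans the tops of two tables placed 330 mm apart, resting at z = 682 mm.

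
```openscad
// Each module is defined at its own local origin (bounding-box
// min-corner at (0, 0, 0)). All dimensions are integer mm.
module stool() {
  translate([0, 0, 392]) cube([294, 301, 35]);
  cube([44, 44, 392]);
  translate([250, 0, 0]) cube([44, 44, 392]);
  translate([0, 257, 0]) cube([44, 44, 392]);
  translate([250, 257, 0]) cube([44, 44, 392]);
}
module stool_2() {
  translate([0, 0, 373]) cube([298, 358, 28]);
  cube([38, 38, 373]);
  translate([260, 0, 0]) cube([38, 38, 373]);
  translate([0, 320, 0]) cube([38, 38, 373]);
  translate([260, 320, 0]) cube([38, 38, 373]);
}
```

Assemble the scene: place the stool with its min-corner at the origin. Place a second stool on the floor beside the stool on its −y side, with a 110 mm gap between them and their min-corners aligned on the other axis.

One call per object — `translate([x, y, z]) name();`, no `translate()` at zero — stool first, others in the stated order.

stool();
translate([0, -468, 0]) stool_2();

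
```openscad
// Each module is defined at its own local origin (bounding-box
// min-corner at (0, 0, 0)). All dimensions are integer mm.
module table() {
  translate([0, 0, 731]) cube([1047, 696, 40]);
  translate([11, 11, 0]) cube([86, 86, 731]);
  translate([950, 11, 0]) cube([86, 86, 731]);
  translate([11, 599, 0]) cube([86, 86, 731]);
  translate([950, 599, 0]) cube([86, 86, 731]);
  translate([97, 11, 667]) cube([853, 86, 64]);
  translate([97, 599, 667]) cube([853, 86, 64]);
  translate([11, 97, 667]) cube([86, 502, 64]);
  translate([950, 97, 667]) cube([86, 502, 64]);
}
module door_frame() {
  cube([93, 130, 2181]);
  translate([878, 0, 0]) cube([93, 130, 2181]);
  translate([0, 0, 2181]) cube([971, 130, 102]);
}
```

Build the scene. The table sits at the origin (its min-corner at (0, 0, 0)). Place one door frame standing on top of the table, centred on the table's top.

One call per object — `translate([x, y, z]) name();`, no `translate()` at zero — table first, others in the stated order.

table();
translate([38, 283, 771]) door_frame();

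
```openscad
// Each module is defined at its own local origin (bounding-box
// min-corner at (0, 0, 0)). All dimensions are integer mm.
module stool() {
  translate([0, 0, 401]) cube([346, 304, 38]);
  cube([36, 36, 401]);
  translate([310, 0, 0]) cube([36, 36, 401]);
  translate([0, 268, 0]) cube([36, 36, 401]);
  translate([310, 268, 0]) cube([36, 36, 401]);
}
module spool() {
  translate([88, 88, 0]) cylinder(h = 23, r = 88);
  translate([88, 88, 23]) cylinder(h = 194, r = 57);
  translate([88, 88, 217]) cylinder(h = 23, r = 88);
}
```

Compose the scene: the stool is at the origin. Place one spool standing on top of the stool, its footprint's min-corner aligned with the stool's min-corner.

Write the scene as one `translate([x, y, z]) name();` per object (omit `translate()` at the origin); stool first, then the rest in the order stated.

stool();
translate([0, 0, 439]) spool();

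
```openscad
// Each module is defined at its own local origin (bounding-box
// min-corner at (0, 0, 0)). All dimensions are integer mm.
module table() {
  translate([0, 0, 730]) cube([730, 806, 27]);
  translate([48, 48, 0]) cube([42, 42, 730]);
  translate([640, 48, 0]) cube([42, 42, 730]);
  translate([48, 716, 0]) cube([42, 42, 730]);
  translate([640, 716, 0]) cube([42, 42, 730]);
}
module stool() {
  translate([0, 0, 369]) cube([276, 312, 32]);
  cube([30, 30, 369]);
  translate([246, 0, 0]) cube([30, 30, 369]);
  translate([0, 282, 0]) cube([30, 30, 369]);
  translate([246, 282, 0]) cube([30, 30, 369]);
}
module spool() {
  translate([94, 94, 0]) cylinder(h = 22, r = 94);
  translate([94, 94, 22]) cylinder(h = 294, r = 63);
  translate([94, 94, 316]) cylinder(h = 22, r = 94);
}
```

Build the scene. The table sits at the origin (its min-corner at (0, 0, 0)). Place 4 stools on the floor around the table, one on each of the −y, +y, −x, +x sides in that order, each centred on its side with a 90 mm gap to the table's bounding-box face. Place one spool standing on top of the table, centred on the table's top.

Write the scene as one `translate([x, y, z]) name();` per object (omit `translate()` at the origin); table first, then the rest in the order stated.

table();
translate([227, -402, 0]) stool();
translate([227, 896, 0]) stool();
translate([-366, 247, 0]) stool();
translate([820, 247, 0]) stool();
translate([271, 309, 757]) spool();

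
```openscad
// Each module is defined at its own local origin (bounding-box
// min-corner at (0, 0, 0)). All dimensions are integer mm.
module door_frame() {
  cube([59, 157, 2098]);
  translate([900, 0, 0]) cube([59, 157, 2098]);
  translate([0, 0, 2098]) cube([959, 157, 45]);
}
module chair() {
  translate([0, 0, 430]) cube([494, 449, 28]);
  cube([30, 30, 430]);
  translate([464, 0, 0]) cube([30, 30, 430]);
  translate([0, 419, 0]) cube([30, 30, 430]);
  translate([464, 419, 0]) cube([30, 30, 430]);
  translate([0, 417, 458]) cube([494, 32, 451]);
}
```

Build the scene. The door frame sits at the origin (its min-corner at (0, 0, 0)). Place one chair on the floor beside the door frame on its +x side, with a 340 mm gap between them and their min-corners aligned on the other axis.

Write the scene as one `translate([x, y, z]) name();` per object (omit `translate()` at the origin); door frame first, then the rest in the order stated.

door_frame();
translate([1299, 0, 0]) chair();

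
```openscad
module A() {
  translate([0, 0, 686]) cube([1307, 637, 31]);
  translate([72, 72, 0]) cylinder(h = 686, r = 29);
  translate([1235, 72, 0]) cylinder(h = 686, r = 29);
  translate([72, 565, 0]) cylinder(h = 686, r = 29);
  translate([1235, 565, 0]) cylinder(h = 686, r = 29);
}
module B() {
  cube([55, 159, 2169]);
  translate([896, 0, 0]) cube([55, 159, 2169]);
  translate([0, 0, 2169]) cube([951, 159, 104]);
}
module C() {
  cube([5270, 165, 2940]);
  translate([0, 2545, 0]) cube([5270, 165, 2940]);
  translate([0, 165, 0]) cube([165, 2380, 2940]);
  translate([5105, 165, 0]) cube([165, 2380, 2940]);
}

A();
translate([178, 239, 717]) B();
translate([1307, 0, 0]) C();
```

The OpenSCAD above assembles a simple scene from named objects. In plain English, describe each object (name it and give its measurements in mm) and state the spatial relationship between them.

A is a table with a 1307×637 mm rectangular top, 31 mm thick, top surface at z = 717 mm, supported by four round legs of 58 mm diameter, each leg's bounding box inset 43 mm from the nearest pair of top edges, running from the floor.

B is a rectangular door frame: two vertical jambs of 55×159 mm section, 2169 mm tall, with a clear opening 841 mm wide between their inner faces. A header 104 mm tall and 159 mm deep lies on top of the jambs and spans the full outside width.

C is a box-shaped house frame (walls only): outside footprint 5270×2710 mm, wall height 2940 mm, wall thickness 165 mm. The two y-facing walls run the full x-width; the two x-facing walls fit between the inner faces of the y-facing walls.

The door frame is on top of the table, centred. The house frame is against the table's +x side, with their −y faces flush.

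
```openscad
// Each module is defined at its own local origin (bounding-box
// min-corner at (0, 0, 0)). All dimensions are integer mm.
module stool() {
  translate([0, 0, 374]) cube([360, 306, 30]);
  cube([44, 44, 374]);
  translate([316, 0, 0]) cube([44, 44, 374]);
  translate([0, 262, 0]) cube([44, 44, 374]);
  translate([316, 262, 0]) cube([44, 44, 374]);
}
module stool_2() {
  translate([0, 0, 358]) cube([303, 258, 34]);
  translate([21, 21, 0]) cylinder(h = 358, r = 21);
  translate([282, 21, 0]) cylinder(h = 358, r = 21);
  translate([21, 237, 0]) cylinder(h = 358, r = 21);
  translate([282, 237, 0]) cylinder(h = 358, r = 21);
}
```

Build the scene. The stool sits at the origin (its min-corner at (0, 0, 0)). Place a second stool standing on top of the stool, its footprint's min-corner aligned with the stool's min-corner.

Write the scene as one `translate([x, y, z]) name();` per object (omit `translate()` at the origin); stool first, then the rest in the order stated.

stool();
translate([0, 0, 404]) stool_2();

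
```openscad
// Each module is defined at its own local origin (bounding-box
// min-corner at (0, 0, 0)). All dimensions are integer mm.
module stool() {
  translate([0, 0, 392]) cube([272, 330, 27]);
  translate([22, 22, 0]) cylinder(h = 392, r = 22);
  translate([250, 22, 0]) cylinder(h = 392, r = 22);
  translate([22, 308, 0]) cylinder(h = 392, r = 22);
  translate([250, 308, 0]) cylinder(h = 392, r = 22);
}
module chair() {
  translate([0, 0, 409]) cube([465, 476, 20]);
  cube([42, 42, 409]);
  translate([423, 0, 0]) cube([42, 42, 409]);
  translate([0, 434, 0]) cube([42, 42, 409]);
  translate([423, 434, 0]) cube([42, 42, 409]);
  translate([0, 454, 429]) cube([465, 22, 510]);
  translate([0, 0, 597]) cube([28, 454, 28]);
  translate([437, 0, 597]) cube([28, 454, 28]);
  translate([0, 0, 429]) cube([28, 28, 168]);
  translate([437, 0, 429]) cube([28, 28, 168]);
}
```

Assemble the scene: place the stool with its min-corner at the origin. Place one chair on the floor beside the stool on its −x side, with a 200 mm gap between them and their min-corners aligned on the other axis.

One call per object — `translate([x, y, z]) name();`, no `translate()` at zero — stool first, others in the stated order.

stool();
translate([-665, 0, 0]) chair();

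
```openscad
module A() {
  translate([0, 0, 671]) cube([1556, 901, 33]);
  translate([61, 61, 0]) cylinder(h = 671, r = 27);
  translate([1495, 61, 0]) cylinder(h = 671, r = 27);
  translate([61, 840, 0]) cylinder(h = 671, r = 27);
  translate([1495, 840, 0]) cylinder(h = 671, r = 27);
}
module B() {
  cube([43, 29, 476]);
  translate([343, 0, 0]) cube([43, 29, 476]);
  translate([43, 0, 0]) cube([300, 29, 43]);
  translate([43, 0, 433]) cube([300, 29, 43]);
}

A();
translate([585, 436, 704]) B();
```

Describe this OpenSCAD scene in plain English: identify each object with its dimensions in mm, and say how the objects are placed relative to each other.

A is a table with a 1556×901 mm rectangular top, 33 mm thick, top surface at z = 704 mm, supported by four round legs of 54 mm diameter, each leg's bounding box inset 34 mm from the nearest pair of top edges, running from the floor.

B is a picture frame with a 300×390 mm rectangular opening (x by z) and a uniform 43 mm border on every side. Frame depth is 29 mm along y. It is built from two vertical stiles running the full outside height and two horizontal rails spanning the gap between the stiles.

The picture frame is on top of the table, centred.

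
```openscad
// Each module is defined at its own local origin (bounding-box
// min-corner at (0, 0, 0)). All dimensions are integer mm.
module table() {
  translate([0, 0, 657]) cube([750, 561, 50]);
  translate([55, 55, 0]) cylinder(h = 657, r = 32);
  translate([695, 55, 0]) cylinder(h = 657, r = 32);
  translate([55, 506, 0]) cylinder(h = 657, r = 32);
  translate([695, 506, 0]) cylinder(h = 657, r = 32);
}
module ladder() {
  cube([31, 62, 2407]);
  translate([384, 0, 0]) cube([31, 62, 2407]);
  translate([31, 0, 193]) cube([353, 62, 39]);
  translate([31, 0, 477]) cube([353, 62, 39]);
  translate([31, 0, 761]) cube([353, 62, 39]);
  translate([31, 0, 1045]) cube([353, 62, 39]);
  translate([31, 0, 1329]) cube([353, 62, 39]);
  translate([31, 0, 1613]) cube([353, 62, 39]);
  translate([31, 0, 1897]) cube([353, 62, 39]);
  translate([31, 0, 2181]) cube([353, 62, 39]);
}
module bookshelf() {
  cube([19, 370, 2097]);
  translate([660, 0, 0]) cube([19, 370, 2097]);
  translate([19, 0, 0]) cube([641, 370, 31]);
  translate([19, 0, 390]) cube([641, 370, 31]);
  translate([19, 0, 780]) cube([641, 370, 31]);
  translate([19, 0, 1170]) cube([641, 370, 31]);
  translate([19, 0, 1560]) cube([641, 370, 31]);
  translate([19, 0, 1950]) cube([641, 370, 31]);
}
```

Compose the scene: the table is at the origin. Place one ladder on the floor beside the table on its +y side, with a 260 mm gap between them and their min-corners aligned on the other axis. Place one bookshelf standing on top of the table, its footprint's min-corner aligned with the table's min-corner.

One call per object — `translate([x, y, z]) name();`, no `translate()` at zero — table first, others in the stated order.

table();
translate([0, 821, 0]) ladder();
translate([0, 0, 707]) bookshelf();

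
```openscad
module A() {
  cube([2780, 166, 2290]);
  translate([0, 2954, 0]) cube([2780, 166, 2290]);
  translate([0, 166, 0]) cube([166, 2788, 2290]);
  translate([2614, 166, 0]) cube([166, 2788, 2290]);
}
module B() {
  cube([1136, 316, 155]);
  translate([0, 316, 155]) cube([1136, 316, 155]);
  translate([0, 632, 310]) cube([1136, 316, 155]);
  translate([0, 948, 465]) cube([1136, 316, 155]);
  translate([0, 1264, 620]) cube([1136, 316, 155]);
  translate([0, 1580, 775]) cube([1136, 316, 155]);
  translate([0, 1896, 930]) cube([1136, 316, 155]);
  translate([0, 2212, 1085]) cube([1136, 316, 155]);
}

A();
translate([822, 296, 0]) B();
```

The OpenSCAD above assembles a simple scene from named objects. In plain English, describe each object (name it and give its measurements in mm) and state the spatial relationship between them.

A is a box-shaped house frame (walls only): outside footprint 2780×3120 mm, wall height 2290 mm, wall thickness 166 mm. The two y-facing walls run the full x-width; the two x-facing walls fit between the inner faces of the y-facing walls.

B is a straight staircase of 8 solid steps. Each step is 1136 mm wide (x), 316 mm deep (y, the going) and 155 mm tall (the rise). The first step rests on the floor; each subsequent step sits one going further in +y and one rise higher in +z, directly behind and above the previous step with no overlap.

The staircase sits inside the house frame, centred.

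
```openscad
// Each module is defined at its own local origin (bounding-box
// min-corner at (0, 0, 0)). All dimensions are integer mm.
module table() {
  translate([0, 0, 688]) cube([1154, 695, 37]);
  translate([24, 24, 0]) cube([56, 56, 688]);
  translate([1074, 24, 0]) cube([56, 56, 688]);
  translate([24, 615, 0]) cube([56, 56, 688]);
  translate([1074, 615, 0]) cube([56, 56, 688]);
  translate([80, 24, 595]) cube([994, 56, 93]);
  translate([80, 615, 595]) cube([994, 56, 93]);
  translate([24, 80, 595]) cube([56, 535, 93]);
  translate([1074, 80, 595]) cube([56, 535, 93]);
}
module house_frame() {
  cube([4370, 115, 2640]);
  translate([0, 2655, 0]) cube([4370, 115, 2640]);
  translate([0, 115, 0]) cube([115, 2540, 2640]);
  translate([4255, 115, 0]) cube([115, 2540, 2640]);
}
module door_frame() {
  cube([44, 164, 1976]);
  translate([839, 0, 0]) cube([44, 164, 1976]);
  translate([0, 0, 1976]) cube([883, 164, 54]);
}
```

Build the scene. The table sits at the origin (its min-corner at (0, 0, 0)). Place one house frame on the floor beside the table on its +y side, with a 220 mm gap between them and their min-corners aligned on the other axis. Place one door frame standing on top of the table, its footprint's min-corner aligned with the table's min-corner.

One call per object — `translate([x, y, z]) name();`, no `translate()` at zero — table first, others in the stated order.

table();
translate([0, 915, 0]) house_frame();
translate([0, 0, 725]) door_frame();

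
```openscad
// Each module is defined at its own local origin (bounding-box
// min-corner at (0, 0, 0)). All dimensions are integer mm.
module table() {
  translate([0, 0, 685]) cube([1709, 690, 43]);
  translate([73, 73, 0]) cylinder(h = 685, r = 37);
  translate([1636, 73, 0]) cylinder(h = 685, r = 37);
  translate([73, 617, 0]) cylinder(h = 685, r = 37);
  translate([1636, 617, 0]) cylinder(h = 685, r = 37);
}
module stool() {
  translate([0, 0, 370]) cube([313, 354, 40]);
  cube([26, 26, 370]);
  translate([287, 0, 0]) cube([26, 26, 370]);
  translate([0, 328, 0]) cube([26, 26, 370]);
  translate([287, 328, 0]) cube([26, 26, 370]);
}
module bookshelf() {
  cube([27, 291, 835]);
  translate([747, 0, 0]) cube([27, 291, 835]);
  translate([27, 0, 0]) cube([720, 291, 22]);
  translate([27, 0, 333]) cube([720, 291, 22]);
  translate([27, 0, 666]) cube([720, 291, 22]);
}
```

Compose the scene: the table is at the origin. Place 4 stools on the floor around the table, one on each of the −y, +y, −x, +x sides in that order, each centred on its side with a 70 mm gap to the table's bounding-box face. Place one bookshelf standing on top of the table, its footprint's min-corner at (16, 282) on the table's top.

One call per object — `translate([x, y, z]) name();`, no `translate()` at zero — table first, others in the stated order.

table();
translate([698, -424, 0]) stool();
translate([698, 760, 0]) stool();
translate([-383, 168, 0]) stool();
translate([1779, 168, 0]) stool();
translate([16, 282, 728]) bookshelf();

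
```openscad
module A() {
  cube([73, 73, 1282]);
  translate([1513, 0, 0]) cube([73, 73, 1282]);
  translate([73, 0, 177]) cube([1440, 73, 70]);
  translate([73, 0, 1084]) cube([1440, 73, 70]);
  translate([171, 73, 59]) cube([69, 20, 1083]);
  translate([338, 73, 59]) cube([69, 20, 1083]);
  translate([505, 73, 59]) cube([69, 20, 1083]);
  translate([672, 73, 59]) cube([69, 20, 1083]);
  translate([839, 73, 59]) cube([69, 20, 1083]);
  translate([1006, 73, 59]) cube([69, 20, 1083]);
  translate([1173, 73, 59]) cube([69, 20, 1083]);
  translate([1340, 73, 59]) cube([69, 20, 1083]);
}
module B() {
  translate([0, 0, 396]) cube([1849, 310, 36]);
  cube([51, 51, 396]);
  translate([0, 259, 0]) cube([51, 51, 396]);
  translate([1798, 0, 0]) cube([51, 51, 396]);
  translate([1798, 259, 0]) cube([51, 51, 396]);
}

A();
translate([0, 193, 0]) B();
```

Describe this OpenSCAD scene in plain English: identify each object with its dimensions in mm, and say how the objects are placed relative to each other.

A is a fence section. Two 73×73 mm posts, 1282 mm tall, stand on the floor with a clear span of 1440 mm between their inner faces. Two horizontal rails of 73×70 mm section span the gap between the posts with their undersides at z = 177 mm and z = 1084 mm, flush with the posts' −y face. 8 pickets, each 69 mm wide, 20 mm thick and 1083 mm tall, are fixed to the +y face of the rails with their bottoms at z = 59 mm, evenly spaced across the span with equal gaps (rounded down to the nearest mm) at the −x end and between each pair — any rounding remainder accumulates at the +x end.

B is a bench: a 1849×310 mm seat slab, 36 mm thick, top at z = 432 mm, on four 51×51 mm square legs flush with the seat corners and standing on z = 0.

The bench is on the floor beside the fence section on its +y side.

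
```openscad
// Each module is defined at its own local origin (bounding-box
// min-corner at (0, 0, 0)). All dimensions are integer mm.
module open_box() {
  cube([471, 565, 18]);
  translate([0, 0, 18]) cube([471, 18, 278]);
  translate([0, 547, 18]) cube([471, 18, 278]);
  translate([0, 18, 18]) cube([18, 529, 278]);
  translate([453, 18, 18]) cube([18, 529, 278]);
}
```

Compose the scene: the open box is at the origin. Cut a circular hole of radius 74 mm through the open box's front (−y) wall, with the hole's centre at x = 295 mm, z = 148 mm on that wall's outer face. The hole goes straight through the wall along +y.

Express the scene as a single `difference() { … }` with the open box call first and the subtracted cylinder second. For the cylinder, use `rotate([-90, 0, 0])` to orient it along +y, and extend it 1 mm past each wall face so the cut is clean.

difference() {
  open_box();
  translate([295, -1, 148]) rotate([-90, 0, 0]) cylinder(h = 20, r = 74);
}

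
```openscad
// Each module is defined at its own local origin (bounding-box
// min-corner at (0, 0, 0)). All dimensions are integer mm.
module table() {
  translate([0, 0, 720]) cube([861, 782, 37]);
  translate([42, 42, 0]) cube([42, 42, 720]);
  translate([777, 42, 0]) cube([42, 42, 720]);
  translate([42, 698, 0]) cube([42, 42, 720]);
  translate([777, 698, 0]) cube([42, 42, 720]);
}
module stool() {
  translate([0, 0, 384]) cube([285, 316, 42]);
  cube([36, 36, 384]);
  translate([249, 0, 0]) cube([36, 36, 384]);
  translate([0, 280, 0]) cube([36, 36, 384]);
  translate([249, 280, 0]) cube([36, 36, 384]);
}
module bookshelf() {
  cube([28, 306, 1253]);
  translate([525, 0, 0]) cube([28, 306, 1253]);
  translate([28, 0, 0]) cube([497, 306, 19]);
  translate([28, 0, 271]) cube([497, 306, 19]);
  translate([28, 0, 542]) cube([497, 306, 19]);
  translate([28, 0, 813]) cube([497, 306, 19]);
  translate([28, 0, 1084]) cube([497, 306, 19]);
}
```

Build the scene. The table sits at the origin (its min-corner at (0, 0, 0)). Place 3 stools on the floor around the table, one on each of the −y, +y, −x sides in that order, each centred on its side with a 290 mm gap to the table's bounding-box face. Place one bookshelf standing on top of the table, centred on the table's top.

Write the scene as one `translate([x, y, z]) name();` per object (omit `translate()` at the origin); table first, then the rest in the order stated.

table();
translate([288, -606, 0]) stool();
translate([288, 1072, 0]) stool();
translate([-575, 233, 0]) stool();
translate([154, 238, 757]) bookshelf();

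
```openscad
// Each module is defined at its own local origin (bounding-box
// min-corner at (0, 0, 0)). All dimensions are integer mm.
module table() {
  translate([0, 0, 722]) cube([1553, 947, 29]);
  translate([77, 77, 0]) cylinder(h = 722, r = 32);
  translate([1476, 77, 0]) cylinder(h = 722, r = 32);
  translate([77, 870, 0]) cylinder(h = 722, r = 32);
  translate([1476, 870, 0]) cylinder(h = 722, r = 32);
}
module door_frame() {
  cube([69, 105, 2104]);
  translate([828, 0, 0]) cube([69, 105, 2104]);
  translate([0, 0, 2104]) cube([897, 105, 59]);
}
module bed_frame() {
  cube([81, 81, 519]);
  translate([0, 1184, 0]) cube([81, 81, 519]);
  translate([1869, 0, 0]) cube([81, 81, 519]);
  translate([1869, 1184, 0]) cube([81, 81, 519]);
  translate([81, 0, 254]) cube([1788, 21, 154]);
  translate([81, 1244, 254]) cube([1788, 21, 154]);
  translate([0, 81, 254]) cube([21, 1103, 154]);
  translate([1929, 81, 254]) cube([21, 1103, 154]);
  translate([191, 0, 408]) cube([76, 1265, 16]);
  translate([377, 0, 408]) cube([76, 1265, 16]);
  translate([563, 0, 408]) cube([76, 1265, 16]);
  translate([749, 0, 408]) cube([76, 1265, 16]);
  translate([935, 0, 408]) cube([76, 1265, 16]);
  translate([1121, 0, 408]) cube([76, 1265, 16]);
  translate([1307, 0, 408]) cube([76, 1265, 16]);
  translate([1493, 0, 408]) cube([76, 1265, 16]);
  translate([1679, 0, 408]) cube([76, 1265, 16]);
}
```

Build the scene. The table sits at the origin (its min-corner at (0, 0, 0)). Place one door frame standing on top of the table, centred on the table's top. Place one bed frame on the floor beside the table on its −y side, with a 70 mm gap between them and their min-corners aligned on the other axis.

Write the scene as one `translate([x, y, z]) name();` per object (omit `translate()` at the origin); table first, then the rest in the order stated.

table();
translate([328, 421, 751]) door_frame();
translate([0, -1335, 0]) bed_frame();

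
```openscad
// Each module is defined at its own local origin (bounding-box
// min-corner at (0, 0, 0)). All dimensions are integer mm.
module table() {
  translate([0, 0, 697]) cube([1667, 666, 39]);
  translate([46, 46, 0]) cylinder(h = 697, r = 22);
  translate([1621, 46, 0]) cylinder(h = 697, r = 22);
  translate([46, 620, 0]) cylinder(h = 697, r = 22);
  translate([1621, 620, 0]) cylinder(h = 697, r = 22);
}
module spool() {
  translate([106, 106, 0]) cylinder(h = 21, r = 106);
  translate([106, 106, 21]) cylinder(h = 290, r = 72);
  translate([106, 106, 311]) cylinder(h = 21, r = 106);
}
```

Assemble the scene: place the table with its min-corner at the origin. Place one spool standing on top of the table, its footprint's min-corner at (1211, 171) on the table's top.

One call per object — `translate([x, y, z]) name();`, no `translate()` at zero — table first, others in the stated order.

table();
translate([1211, 171, 736]) spool();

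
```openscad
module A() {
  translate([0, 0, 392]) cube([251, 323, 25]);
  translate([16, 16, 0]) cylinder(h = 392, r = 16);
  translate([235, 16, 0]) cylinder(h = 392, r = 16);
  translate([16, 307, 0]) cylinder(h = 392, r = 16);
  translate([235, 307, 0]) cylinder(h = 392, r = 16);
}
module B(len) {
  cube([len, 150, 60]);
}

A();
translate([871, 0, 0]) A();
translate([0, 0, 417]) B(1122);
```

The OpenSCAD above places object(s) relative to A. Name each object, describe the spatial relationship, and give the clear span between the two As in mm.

A is a stool. B is a beam. A beam spans the tops of two stools. The clear span between the two stools is 620 mm.

Second stool starts at x = 871; first ends at x = 251; clear span = 871 − 251 = 620 mm.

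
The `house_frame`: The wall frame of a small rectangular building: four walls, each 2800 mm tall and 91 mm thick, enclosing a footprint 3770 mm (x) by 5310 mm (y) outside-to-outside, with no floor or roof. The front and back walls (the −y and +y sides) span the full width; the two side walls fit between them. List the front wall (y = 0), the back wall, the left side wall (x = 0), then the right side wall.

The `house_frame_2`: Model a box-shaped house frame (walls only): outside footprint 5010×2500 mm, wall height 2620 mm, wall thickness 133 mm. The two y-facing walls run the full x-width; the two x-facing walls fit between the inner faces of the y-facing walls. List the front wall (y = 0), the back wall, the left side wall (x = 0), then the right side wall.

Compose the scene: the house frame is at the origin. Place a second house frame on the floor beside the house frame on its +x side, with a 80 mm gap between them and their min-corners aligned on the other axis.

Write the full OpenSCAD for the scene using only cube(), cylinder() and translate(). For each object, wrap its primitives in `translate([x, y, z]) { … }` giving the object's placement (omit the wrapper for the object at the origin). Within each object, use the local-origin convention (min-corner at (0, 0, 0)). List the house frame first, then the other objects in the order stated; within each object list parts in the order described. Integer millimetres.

cube([3770, 91, 2800]);
translate([0, 5219, 0]) cube([3770, 91, 2800]);
translate([0, 91, 0]) cube([91, 5128, 2800]);
translate([3679, 91, 0]) cube([91, 5128, 2800]);
translate([3850, 0, 0]) {
  cube([5010, 133, 2620]);
  translate([0, 2367, 0]) cube([5010, 133, 2620]);
  translate([0, 133, 0]) cube([133, 2234, 2620]);
  translate([4877, 133, 0]) cube([133, 2234, 2620]);
}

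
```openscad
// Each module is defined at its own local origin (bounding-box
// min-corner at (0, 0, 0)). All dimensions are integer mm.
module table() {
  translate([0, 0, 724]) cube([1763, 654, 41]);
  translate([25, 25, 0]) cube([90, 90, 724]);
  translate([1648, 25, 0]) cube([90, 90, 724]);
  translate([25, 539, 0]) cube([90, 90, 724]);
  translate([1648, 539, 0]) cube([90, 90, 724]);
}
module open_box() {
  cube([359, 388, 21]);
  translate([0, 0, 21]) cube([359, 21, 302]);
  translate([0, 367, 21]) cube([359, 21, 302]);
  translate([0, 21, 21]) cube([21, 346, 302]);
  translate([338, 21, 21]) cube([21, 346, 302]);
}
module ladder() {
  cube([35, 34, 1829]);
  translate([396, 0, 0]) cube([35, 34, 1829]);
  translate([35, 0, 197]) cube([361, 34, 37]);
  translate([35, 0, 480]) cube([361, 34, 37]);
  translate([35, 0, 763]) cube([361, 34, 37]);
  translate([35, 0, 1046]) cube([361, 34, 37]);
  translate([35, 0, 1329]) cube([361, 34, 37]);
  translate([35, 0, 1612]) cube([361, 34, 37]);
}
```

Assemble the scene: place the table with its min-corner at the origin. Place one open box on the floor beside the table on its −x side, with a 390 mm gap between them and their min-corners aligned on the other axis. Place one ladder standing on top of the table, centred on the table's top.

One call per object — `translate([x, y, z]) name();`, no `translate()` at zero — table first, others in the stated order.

table();
translate([-749, 0, 0]) open_box();
translate([666, 310, 765]) ladder();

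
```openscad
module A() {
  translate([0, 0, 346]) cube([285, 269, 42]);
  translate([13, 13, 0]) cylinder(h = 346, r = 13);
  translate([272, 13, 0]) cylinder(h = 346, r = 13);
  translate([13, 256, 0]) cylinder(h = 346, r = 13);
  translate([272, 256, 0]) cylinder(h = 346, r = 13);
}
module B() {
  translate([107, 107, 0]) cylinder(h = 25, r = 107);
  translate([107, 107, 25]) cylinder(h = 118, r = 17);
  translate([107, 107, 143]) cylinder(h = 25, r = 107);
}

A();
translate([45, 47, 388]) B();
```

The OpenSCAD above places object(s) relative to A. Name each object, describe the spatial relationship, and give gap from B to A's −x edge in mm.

A is a stool. B is a spool. The spool is on top of the stool. The gap from the spool to the stool's −x edge is 45 mm.

The spool's min-x is at 45; the stool's min-x is 0; gap = 45 mm.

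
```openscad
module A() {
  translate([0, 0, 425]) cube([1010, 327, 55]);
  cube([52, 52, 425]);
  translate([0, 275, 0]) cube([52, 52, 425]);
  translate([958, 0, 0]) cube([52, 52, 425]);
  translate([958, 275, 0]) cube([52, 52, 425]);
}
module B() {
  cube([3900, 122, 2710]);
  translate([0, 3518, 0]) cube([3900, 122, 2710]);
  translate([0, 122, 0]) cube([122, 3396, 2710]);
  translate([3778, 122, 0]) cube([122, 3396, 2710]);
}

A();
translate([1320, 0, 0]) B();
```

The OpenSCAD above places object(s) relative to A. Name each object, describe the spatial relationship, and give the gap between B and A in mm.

The house frame's nearest face is 310 mm from the bench's +x face.

A is a bench. B is a house frame. The house frame is on the floor beside the bench on its +x side. The gap between the house frame and the bench is 310 mm.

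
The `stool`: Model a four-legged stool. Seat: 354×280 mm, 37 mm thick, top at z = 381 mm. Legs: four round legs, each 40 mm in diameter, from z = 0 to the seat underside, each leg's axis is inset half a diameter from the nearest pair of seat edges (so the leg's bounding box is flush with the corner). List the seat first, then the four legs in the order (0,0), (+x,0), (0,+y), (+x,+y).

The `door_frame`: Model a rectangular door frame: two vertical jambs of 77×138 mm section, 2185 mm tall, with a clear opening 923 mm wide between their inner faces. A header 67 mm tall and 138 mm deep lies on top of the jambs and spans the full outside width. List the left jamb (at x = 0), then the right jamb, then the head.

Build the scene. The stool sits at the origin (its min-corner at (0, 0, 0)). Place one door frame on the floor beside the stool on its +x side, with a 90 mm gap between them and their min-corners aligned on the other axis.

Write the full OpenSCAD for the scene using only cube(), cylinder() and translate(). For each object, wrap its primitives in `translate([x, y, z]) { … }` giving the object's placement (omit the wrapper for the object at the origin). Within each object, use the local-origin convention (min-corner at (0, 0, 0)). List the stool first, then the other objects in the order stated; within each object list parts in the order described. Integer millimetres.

translate([0, 0, 344]) cube([354, 280, 37]);
translate([20, 20, 0]) cylinder(h = 344, r = 20);
translate([334, 20, 0]) cylinder(h = 344, r = 20);
translate([20, 260, 0]) cylinder(h = 344, r = 20);
translate([334, 260, 0]) cylinder(h = 344, r = 20);
translate([444, 0, 0]) {
  cube([77, 138, 2185]);
  translate([1000, 0, 0]) cube([77, 138, 2185]);
  translate([0, 0, 2185]) cube([1077, 138, 67]);
}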